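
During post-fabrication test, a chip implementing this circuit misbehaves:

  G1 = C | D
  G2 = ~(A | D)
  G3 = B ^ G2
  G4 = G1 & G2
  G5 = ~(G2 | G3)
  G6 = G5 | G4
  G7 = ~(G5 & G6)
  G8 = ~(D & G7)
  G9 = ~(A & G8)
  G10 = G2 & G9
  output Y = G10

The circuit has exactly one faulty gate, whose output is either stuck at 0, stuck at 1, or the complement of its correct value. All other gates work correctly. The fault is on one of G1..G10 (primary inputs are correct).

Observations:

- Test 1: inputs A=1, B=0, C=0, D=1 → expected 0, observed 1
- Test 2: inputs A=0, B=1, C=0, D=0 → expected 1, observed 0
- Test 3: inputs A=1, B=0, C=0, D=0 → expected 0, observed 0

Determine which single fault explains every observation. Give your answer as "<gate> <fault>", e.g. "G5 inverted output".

G2 inverted output

Fault-free values for test 1 (A=1, B=0, C=0, D=1): G1=1, G2=0, G3=0, G4=0, G5=1, G6=1, G7=0, G8=1, G9=0, G10=0, giving Y=0. Observed 1.
Test 1: faults giving observed 1 are {G2 stuck-at-1, G2 inverted output, G10 stuck-at-1, G10 inverted output}.
Test 2 (A=0, B=1, C=0, D=0): fault-free G1=0, G2=1, G3=0, G4=0, G5=0, G6=0, G7=1, G8=1, G9=1, G10=1 → 1; observed 0. Eliminates G2 stuck-at-1, G10 stuck-at-1.
Test 3 (A=1, B=0, C=0, D=0): fault-free G1=0, G2=0, G3=0, G4=0, G5=1, G6=1, G7=0, G8=1, G9=0, G10=0 → 0; observed 0. Eliminates G10 inverted output.
Only G2 inverted output is consistent with every test.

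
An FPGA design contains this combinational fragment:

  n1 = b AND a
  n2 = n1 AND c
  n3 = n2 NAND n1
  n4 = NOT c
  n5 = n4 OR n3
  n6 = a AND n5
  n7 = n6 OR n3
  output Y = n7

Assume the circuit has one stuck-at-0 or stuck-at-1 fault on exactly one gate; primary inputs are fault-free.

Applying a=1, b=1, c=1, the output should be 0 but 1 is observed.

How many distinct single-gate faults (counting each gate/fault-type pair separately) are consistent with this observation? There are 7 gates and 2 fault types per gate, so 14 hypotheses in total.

Fault-free: n1=1, n2=1, n3=0, n4=0, n5=0, n6=0, n7=0 → 0. Observed 1.
  n1 stuck-at-0: output 1 ✓
  n1 stuck-at-1: output 0 ✗
  n2 stuck-at-0: output 1 ✓
  n2 stuck-at-1: output 0 ✗
  n3 stuck-at-0: output 0 ✗
  n3 stuck-at-1: output 1 ✓
  n4 stuck-at-0: output 0 ✗
  n4 stuck-at-1: output 1 ✓
  n5 stuck-at-0: output 0 ✗
  n5 stuck-at-1: output 1 ✓
  n6 stuck-at-0: output 0 ✗
  n6 stuck-at-1: output 1 ✓
  n7 stuck-at-0: output 0 ✗
  n7 stuck-at-1: output 1 ✓
Consistent faults: {n1 stuck-at-0, n2 stuck-at-0, n3 stuck-at-1, n4 stuck-at-1, n5 stuck-at-1, n6 stuck-at-1, n7 stuck-at-1} — 7 in all.

7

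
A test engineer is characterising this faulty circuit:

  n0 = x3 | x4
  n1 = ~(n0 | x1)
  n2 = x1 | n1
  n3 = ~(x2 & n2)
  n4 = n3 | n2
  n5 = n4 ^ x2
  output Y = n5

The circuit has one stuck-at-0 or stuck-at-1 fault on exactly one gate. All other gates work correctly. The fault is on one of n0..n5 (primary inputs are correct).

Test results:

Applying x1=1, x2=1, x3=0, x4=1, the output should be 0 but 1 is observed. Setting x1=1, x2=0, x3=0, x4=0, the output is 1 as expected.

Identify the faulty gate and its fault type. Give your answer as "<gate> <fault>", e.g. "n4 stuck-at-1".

n5 stuck-at-1

Fault-free values for test 1 (x1=1, x2=1, x3=0, x4=1): n0=1, n1=0, n2=1, n3=0, n4=1, n5=0, giving Y=0. Observed 1.
Test 1: faults giving observed 1 are {n4 stuck-at-0, n5 stuck-at-1}.
Test 2 (x1=1, x2=0, x3=0, x4=0): fault-free n0=0, n1=0, n2=1, n3=1, n4=1, n5=1 → 1; observed 1. Eliminates n4 stuck-at-0.
Only n5 stuck-at-1 is consistent with every test.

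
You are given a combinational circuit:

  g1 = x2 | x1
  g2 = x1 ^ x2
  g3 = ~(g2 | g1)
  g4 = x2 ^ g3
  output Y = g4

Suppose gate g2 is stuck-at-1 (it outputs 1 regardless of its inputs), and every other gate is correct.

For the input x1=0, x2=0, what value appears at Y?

0

Propagate with g2 forced: g1=0, g2=1 [stuck-at-1], g3=0, g4=0.
So Y = 0. (Without the fault it would be 1.)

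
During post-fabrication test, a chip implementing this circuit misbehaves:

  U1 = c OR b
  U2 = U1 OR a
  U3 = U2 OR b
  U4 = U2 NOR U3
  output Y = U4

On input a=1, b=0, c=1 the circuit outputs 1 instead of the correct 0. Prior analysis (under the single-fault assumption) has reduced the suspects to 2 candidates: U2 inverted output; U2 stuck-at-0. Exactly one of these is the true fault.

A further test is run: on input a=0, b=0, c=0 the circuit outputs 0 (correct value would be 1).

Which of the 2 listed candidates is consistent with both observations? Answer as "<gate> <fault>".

Evaluate each candidate on input a=0, b=0, c=0:
  U2 inverted output: U1=0, U2=1 [inverted output], U3=1, U4=0 → 0 — matches
  U2 stuck-at-0: U1=0, U2=0 [stuck-at-0], U3=0, U4=1 → 1 — eliminated
Only U2 inverted output reproduces the observed 0.

U2 inverted output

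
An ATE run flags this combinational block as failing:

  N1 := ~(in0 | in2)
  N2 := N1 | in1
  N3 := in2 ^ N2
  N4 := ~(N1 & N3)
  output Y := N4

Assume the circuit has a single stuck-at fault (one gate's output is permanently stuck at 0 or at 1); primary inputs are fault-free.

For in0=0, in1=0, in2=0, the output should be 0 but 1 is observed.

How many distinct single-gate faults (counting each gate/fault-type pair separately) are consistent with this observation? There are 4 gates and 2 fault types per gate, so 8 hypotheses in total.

Fault-free: N1=1, N2=1, N3=1, N4=0 → 0. Observed 1.
  N1 stuck-at-0: output 1 ✓
  N1 stuck-at-1: output 0 ✗
  N2 stuck-at-0: output 1 ✓
  N2 stuck-at-1: output 0 ✗
  N3 stuck-at-0: output 1 ✓
  N3 stuck-at-1: output 0 ✗
  N4 stuck-at-0: output 0 ✗
  N4 stuck-at-1: output 1 ✓
Consistent faults: {N1 stuck-at-0, N2 stuck-at-0, N3 stuck-at-0, N4 stuck-at-1} — 4 in all.

4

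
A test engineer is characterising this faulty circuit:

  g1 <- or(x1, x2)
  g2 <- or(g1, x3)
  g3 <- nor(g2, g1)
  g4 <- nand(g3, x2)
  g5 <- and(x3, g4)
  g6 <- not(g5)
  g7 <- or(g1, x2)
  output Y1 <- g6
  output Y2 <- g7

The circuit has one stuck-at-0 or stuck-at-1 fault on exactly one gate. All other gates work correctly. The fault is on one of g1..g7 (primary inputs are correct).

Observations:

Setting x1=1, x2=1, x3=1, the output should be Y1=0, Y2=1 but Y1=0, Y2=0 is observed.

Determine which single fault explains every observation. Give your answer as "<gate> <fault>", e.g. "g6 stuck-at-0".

g7 stuck-at-0

Fault-free values for test 1 (x1=1, x2=1, x3=1): g1=1, g2=1, g3=0, g4=1, g5=1, g6=0, g7=1, giving Y1=0, Y2=1. Observed Y1=0, Y2=0.
Test 1: faults giving observed Y1=0, Y2=0 are {g7 stuck-at-0}.
Only g7 stuck-at-0 is consistent with every test.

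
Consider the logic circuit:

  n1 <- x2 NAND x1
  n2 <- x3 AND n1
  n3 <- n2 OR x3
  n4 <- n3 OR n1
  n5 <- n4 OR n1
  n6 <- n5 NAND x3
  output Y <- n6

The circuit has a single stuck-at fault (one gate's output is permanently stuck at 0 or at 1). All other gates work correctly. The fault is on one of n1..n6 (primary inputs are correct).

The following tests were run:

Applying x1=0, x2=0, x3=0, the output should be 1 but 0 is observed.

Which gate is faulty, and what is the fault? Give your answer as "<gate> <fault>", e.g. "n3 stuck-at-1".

n6 stuck-at-0

Fault-free values for test 1 (x1=0, x2=0, x3=0): n1=1, n2=0, n3=0, n4=1, n5=1, n6=1, giving Y=1. Observed 0.
Test 1: faults giving observed 0 are {n6 stuck-at-0}.
Only n6 stuck-at-0 is consistent with every test.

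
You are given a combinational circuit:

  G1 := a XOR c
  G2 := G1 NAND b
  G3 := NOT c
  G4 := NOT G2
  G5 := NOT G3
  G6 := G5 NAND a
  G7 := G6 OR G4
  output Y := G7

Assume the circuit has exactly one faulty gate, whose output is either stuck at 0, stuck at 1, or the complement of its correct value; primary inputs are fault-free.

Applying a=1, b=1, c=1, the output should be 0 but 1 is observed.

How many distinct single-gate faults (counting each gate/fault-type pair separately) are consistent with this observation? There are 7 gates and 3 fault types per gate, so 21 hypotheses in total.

14

Fault-free: G1=0, G2=1, G3=0, G4=0, G5=1, G6=0, G7=0 → 0. Observed 1.
  G1: stuck-at-1, inverted output ✓; others ✗
  G2: stuck-at-0, inverted output ✓; others ✗
  G3: stuck-at-1, inverted output ✓; others ✗
  G4: stuck-at-1, inverted output ✓; others ✗
  G5: stuck-at-0, inverted output ✓; others ✗
  G6: stuck-at-1, inverted output ✓; others ✗
  G7: stuck-at-1, inverted output ✓; others ✗
Consistent faults: {G1 stuck-at-1, G1 inverted output, G2 stuck-at-0, G2 inverted output, G3 stuck-at-1, G3 inverted output, G4 stuck-at-1, G4 inverted output, G5 stuck-at-0, G5 inverted output, G6 stuck-at-1, G6 inverted output, G7 stuck-at-1, G7 inverted output} — 14 in all.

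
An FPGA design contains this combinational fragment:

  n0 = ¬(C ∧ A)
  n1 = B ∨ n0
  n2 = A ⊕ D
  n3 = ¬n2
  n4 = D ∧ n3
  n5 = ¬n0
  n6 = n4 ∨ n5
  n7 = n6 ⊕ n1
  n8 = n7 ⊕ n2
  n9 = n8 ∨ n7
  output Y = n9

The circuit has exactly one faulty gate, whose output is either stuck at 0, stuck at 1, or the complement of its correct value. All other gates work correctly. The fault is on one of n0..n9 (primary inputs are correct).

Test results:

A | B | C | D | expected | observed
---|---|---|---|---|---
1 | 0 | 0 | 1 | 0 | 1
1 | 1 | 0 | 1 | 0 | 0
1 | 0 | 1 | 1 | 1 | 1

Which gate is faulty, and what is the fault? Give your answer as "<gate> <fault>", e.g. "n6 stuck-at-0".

n0 stuck-at-0

Fault-free values for test 1 (A=1, B=0, C=0, D=1): n0=1, n1=1, n2=0, n3=1, n4=1, n5=0, n6=1, n7=0, n8=0, n9=0, giving Y=0. Observed 1.
Test 1: faults giving observed 1 are {n0 stuck-at-0, n0 inverted output, n1 stuck-at-0, n1 inverted output, n2 stuck-at-1, n2 inverted output, n3 stuck-at-0, n3 inverted output, n4 stuck-at-0, n4 inverted output, n6 stuck-at-0, n6 inverted output, n7 stuck-at-1, n7 inverted output, n8 stuck-at-1, n8 inverted output, n9 stuck-at-1, n9 inverted output}.
Test 2 (A=1, B=1, C=0, D=1): fault-free n0=1, n1=1, n2=0, n3=1, n4=1, n5=0, n6=1, n7=0, n8=0, n9=0 → 0; observed 0. Eliminates n1 stuck-at-0, n1 inverted output, n2 stuck-at-1, n2 inverted output, n3 stuck-at-0, n3 inverted output, n4 stuck-at-0, n4 inverted output, n6 stuck-at-0, n6 inverted output, n7 stuck-at-1, n7 inverted output, n8 stuck-at-1, n8 inverted output, n9 stuck-at-1, n9 inverted output.
Test 3 (A=1, B=0, C=1, D=1): fault-free n0=0, n1=0, n2=0, n3=1, n4=1, n5=1, n6=1, n7=1, n8=1, n9=1 → 1; observed 1. Eliminates n0 inverted output.
Only n0 stuck-at-0 is consistent with every test.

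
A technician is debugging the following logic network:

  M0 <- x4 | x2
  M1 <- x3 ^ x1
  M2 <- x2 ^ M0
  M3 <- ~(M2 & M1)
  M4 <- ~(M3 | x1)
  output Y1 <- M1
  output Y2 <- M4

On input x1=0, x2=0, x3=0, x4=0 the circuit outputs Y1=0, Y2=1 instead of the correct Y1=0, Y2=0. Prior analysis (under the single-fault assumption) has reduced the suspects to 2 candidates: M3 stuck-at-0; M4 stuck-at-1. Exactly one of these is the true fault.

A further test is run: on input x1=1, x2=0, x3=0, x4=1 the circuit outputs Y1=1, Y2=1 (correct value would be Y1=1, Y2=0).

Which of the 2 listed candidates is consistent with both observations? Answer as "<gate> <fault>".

Evaluate each candidate on input x1=1, x2=0, x3=0, x4=1:
  M3 stuck-at-0: M0=1, M1=1, M2=1, M3=0 [stuck-at-0], M4=0 → Y1=1, Y2=0 — eliminated
  M4 stuck-at-1: M0=1, M1=1, M2=1, M3=0, M4=1 [stuck-at-1] → Y1=1, Y2=1 — matches
Only M4 stuck-at-1 reproduces the observed Y1=1, Y2=1.

M4 stuck-at-1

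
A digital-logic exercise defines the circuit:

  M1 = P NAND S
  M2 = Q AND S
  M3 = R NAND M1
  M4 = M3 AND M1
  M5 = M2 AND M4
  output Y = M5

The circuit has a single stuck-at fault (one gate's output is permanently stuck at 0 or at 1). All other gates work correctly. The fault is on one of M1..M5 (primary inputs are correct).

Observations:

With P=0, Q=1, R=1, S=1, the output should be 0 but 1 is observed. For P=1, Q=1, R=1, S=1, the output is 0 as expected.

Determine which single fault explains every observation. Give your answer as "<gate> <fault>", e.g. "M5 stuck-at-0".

Fault-free values for test 1 (P=0, Q=1, R=1, S=1): M1=1, M2=1, M3=0, M4=0, M5=0, giving Y=0. Observed 1.
Test 1: faults giving observed 1 are {M3 stuck-at-1, M4 stuck-at-1, M5 stuck-at-1}.
Test 2 (P=1, Q=1, R=1, S=1): fault-free M1=0, M2=1, M3=1, M4=0, M5=0 → 0; observed 0. Eliminates M4 stuck-at-1, M5 stuck-at-1.
Only M3 stuck-at-1 is consistent with every test.

M3 stuck-at-1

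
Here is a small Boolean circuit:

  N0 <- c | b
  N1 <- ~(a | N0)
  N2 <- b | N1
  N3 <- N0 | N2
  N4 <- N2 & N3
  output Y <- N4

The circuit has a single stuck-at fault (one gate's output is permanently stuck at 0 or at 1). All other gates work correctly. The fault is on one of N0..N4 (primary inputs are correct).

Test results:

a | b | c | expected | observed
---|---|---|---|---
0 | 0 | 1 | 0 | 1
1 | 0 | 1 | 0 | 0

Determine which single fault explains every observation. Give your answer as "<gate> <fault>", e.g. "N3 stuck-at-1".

Fault-free values for test 1 (a=0, b=0, c=1): N0=1, N1=0, N2=0, N3=1, N4=0, giving Y=0. Observed 1.
Test 1: faults giving observed 1 are {N0 stuck-at-0, N1 stuck-at-1, N2 stuck-at-1, N4 stuck-at-1}.
Test 2 (a=1, b=0, c=1): fault-free N0=1, N1=0, N2=0, N3=1, N4=0 → 0; observed 0. Eliminates N1 stuck-at-1, N2 stuck-at-1, N4 stuck-at-1.
Only N0 stuck-at-0 is consistent with every test.

N0 stuck-at-0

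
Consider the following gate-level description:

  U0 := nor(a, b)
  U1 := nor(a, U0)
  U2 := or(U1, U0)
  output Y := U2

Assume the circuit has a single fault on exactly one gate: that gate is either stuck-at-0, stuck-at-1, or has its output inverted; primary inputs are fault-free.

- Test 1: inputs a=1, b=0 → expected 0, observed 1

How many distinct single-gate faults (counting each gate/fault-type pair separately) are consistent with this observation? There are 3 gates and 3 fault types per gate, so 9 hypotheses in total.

6

Fault-free: U0=0, U1=0, U2=0 → 0. Observed 1.
  U0 stuck-at-0: output 0 ✗
  U0 stuck-at-1: output 1 ✓
  U0 inverted output: output 1 ✓
  U1 stuck-at-0: output 0 ✗
  U1 stuck-at-1: output 1 ✓
  U1 inverted output: output 1 ✓
  U2 stuck-at-0: output 0 ✗
  U2 stuck-at-1: output 1 ✓
  U2 inverted output: output 1 ✓
Consistent faults: {U0 stuck-at-1, U0 inverted output, U1 stuck-at-1, U1 inverted output, U2 stuck-at-1, U2 inverted output} — 6 in all.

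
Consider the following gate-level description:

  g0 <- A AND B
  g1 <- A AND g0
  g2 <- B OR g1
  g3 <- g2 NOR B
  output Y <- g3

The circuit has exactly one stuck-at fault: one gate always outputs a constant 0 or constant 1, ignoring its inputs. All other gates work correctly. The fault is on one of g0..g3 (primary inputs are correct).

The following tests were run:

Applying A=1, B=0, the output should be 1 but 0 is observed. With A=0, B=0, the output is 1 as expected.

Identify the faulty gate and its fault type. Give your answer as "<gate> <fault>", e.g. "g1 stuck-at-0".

g0 stuck-at-1

Fault-free values for test 1 (A=1, B=0): g0=0, g1=0, g2=0, g3=1, giving Y=1. Observed 0.
Test 1: faults giving observed 0 are {g0 stuck-at-1, g1 stuck-at-1, g2 stuck-at-1, g3 stuck-at-0}.
Test 2 (A=0, B=0): fault-free g0=0, g1=0, g2=0, g3=1 → 1; observed 1. Eliminates g1 stuck-at-1, g2 stuck-at-1, g3 stuck-at-0.
Only g0 stuck-at-1 is consistent with every test.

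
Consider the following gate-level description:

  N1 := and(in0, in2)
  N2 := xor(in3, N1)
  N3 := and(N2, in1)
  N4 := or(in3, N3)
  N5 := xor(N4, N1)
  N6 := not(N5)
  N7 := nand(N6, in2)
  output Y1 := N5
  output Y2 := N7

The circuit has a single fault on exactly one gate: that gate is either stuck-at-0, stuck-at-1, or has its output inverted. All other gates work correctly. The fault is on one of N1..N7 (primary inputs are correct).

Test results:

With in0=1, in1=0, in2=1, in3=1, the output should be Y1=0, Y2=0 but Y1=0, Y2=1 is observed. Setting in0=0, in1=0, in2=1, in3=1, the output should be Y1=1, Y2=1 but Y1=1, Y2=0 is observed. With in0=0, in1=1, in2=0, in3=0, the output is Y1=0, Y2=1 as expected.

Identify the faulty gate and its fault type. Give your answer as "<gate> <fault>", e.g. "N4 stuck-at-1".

Fault-free values for test 1 (in0=1, in1=0, in2=1, in3=1): N1=1, N2=0, N3=0, N4=1, N5=0, N6=1, N7=0, giving Y1=0, Y2=0. Observed Y1=0, Y2=1.
Test 1: faults giving observed Y1=0, Y2=1 are {N6 stuck-at-0, N6 inverted output, N7 stuck-at-1, N7 inverted output}.
Test 2 (in0=0, in1=0, in2=1, in3=1): fault-free N1=0, N2=1, N3=0, N4=1, N5=1, N6=0, N7=1 → Y1=1, Y2=1; observed Y1=1, Y2=0. Eliminates N6 stuck-at-0, N7 stuck-at-1.
Test 3 (in0=0, in1=1, in2=0, in3=0): fault-free N1=0, N2=0, N3=0, N4=0, N5=0, N6=1, N7=1 → Y1=0, Y2=1; observed Y1=0, Y2=1. Eliminates N7 inverted output.
Only N6 inverted output is consistent with every test.

N6 inverted output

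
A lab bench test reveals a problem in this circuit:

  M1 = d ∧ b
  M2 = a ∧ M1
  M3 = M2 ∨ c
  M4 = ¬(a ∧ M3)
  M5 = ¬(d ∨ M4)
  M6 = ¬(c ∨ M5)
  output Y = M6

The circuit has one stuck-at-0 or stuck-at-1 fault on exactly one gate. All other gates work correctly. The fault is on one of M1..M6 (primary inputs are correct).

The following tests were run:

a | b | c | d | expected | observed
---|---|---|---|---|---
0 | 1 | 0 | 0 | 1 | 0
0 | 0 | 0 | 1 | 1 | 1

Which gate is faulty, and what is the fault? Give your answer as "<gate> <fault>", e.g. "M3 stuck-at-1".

Fault-free values for test 1 (a=0, b=1, c=0, d=0): M1=0, M2=0, M3=0, M4=1, M5=0, M6=1, giving Y=1. Observed 0.
Test 1: faults giving observed 0 are {M4 stuck-at-0, M5 stuck-at-1, M6 stuck-at-0}.
Test 2 (a=0, b=0, c=0, d=1): fault-free M1=0, M2=0, M3=0, M4=1, M5=0, M6=1 → 1; observed 1. Eliminates M5 stuck-at-1, M6 stuck-at-0.
Only M4 stuck-at-0 is consistent with every test.

M4 stuck-at-0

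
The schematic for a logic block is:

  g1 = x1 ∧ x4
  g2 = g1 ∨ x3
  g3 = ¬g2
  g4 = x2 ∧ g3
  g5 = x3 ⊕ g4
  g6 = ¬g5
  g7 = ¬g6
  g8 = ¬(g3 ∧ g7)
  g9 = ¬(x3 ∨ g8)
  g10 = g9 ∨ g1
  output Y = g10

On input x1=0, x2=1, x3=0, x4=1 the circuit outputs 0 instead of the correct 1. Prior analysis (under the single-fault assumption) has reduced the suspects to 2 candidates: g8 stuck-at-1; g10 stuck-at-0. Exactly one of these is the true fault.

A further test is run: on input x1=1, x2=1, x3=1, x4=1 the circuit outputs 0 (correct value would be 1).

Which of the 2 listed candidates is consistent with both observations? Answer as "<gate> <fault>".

Evaluate each candidate on input x1=1, x2=1, x3=1, x4=1:
  g8 stuck-at-1: g1=1, g2=1, g3=0, g4=0, g5=1, g6=0, g7=1, g8=1 [stuck-at-1], g9=0, g10=1 → 1 — eliminated
  g10 stuck-at-0: g1=1, g2=1, g3=0, g4=0, g5=1, g6=0, g7=1, g8=1, g9=0, g10=0 [stuck-at-0] → 0 — matches
Only g10 stuck-at-0 reproduces the observed 0.

g10 stuck-at-0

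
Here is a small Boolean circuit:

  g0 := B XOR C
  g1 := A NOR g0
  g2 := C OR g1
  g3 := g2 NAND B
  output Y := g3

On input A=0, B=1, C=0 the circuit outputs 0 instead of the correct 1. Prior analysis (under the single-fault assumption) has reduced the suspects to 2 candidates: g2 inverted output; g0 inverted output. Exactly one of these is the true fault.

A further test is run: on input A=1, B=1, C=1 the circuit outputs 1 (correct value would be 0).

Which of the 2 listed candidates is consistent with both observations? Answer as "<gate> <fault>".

Evaluate each candidate on input A=1, B=1, C=1:
  g2 inverted output: g0=0, g1=0, g2=0 [inverted output], g3=1 → 1 — matches
  g0 inverted output: g0=1 [inverted output], g1=0, g2=1, g3=0 → 0 — eliminated
Only g2 inverted output reproduces the observed 1.

g2 inverted output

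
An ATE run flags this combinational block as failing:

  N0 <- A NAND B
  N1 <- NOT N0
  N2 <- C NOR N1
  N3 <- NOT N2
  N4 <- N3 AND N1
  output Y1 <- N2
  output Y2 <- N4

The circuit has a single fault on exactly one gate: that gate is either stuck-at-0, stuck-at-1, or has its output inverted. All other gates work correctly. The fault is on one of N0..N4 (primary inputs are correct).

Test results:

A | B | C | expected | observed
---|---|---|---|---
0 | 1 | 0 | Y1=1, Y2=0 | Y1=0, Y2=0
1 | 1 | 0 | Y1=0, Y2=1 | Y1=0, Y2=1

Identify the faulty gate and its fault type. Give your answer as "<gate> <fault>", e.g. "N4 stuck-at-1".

Fault-free values for test 1 (A=0, B=1, C=0): N0=1, N1=0, N2=1, N3=0, N4=0, giving Y1=1, Y2=0. Observed Y1=0, Y2=0.
Test 1: faults giving observed Y1=0, Y2=0 are {N2 stuck-at-0, N2 inverted output}.
Test 2 (A=1, B=1, C=0): fault-free N0=0, N1=1, N2=0, N3=1, N4=1 → Y1=0, Y2=1; observed Y1=0, Y2=1. Eliminates N2 inverted output.
Only N2 stuck-at-0 is consistent with every test.

N2 stuck-at-0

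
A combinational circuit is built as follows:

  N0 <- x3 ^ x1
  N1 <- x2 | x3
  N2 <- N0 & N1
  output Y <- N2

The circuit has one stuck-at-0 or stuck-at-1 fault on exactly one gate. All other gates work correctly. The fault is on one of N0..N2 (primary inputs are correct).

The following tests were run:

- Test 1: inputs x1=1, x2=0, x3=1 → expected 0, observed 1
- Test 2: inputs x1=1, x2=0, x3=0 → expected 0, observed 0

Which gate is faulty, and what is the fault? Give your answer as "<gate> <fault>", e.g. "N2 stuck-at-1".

N0 stuck-at-1

Fault-free values for test 1 (x1=1, x2=0, x3=1): N0=0, N1=1, N2=0, giving Y=0. Observed 1.
Test 1: faults giving observed 1 are {N0 stuck-at-1, N2 stuck-at-1}.
Test 2 (x1=1, x2=0, x3=0): fault-free N0=1, N1=0, N2=0 → 0; observed 0. Eliminates N2 stuck-at-1.
Only N0 stuck-at-1 is consistent with every test.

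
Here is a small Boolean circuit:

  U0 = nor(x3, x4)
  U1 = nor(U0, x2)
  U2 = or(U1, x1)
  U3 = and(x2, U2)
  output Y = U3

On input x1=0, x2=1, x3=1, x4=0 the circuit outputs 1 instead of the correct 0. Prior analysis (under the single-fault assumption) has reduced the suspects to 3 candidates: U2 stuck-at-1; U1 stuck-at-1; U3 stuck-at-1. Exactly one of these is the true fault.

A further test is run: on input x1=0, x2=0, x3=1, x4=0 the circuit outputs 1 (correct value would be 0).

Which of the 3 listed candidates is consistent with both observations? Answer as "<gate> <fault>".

Evaluate each candidate on input x1=0, x2=0, x3=1, x4=0:
  U2 stuck-at-1: U0=0, U1=1, U2=1 [stuck-at-1], U3=0 → 0 — eliminated
  U1 stuck-at-1: U0=0, U1=1 [stuck-at-1], U2=1, U3=0 → 0 — eliminated
  U3 stuck-at-1: U0=0, U1=1, U2=1, U3=1 [stuck-at-1] → 1 — matches
Only U3 stuck-at-1 reproduces the observed 1.

U3 stuck-at-1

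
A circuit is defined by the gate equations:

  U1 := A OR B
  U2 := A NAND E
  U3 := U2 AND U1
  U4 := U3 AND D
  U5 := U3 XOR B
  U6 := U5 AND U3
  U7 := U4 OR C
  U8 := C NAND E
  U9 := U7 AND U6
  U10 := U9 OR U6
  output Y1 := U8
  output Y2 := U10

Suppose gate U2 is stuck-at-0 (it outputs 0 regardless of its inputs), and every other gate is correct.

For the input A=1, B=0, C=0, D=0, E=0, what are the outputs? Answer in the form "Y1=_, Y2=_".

Propagate with U2 forced: U1=1, U2=0 [stuck-at-0], U3=0, U4=0, U5=0, U6=0, U7=0, U8=1, U9=0, U10=0.
So the outputs are Y1=1, Y2=0. (Without the fault they would be Y1=1, Y2=1.)

Y1=1, Y2=0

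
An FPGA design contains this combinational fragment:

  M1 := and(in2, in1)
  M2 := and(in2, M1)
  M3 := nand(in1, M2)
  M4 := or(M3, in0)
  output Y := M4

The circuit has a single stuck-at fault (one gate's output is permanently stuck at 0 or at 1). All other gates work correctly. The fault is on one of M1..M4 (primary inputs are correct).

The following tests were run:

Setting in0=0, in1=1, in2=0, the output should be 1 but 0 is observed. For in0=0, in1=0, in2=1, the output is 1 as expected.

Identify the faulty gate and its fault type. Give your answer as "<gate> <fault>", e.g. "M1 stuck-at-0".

Fault-free values for test 1 (in0=0, in1=1, in2=0): M1=0, M2=0, M3=1, M4=1, giving Y=1. Observed 0.
Test 1: faults giving observed 0 are {M2 stuck-at-1, M3 stuck-at-0, M4 stuck-at-0}.
Test 2 (in0=0, in1=0, in2=1): fault-free M1=0, M2=0, M3=1, M4=1 → 1; observed 1. Eliminates M3 stuck-at-0, M4 stuck-at-0.
Only M2 stuck-at-1 is consistent with every test.

M2 stuck-at-1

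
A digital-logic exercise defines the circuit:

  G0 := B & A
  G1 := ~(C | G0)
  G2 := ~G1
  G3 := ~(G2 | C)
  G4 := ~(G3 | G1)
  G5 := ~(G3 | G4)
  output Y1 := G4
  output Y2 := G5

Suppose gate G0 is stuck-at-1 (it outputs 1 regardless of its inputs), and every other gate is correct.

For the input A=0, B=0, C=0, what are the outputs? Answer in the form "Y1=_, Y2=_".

Y1=1, Y2=0

Propagate with G0 forced: G0=1 [stuck-at-1], G1=0, G2=1, G3=0, G4=1, G5=0.
So the outputs are Y1=1, Y2=0. (Without the fault they would be Y1=0, Y2=0.)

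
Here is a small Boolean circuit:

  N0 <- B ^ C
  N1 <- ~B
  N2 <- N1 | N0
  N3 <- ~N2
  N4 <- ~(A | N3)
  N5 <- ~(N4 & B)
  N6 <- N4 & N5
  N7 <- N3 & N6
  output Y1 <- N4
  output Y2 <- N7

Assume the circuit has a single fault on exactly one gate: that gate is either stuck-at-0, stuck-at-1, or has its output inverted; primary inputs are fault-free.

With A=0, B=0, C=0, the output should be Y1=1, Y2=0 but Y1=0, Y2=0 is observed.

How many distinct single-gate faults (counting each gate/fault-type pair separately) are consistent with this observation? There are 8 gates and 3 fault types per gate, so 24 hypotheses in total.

8

Fault-free: N0=0, N1=1, N2=1, N3=0, N4=1, N5=1, N6=1, N7=0 → Y1=1, Y2=0. Observed Y1=0, Y2=0.
  N0: none of the 3 fault types match ✗
  N1: stuck-at-0, inverted output ✓; others ✗
  N2: stuck-at-0, inverted output ✓; others ✗
  N3: stuck-at-1, inverted output ✓; others ✗
  N4: stuck-at-0, inverted output ✓; others ✗
  N5: none of the 3 fault types match ✗
  N6: none of the 3 fault types match ✗
  N7: none of the 3 fault types match ✗
Consistent faults: {N1 stuck-at-0, N1 inverted output, N2 stuck-at-0, N2 inverted output, N3 stuck-at-1, N3 inverted output, N4 stuck-at-0, N4 inverted output} — 8 in all.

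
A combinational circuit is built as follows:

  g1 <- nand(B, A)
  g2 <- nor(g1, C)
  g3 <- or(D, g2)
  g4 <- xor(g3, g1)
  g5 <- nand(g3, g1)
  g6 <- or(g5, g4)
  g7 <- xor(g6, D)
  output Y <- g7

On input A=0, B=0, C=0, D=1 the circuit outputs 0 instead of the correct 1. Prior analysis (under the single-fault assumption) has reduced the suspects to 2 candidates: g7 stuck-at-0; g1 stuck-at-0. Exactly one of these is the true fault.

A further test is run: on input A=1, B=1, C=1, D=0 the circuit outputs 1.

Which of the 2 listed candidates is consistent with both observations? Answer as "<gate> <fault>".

g1 stuck-at-0

Evaluate each candidate on input A=1, B=1, C=1, D=0:
  g7 stuck-at-0: g1=0, g2=0, g3=0, g4=0, g5=1, g6=1, g7=0 [stuck-at-0] → 0 — eliminated
  g1 stuck-at-0: g1=0 [stuck-at-0], g2=0, g3=0, g4=0, g5=1, g6=1, g7=1 → 1 — matches
Only g1 stuck-at-0 reproduces the observed 1.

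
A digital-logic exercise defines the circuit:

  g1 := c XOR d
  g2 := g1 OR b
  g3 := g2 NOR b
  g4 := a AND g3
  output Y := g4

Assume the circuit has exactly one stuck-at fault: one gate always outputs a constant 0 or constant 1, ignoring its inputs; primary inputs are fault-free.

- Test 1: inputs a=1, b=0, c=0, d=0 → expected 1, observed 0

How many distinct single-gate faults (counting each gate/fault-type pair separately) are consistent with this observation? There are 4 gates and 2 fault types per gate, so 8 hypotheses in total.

4

Fault-free: g1=0, g2=0, g3=1, g4=1 → 1. Observed 0.
  g1 stuck-at-0: output 1 ✗
  g1 stuck-at-1: output 0 ✓
  g2 stuck-at-0: output 1 ✗
  g2 stuck-at-1: output 0 ✓
  g3 stuck-at-0: output 0 ✓
  g3 stuck-at-1: output 1 ✗
  g4 stuck-at-0: output 0 ✓
  g4 stuck-at-1: output 1 ✗
Consistent faults: {g1 stuck-at-1, g2 stuck-at-1, g3 stuck-at-0, g4 stuck-at-0} — 4 in all.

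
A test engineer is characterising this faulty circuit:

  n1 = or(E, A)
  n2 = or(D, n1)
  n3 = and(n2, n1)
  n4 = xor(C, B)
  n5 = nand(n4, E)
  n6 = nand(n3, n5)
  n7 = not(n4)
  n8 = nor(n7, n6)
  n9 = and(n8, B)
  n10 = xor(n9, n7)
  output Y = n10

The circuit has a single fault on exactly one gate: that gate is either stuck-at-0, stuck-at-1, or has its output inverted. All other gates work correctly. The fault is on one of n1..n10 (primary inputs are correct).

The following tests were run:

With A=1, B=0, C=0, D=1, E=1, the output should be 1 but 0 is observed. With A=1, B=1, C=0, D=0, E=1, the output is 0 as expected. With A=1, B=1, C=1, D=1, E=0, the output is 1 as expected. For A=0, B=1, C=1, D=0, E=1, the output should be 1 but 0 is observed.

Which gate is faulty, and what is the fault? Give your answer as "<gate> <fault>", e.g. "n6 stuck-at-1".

n4 stuck-at-1

Fault-free values for test 1 (A=1, B=0, C=0, D=1, E=1): n1=1, n2=1, n3=1, n4=0, n5=1, n6=0, n7=1, n8=0, n9=0, n10=1, giving Y=1. Observed 0.
Test 1: faults giving observed 0 are {n4 stuck-at-1, n4 inverted output, n7 stuck-at-0, n7 inverted output, n9 stuck-at-1, n9 inverted output, n10 stuck-at-0, n10 inverted output}.
Test 2 (A=1, B=1, C=0, D=0, E=1): fault-free n1=1, n2=1, n3=1, n4=1, n5=0, n6=1, n7=0, n8=0, n9=0, n10=0 → 0; observed 0. Eliminates n4 inverted output, n7 inverted output, n9 stuck-at-1, n9 inverted output, n10 inverted output.
Test 3 (A=1, B=1, C=1, D=1, E=0): fault-free n1=1, n2=1, n3=1, n4=0, n5=1, n6=0, n7=1, n8=0, n9=0, n10=1 → 1; observed 1. Eliminates n10 stuck-at-0.
Test 4 (A=0, B=1, C=1, D=0, E=1): fault-free n1=1, n2=1, n3=1, n4=0, n5=1, n6=0, n7=1, n8=0, n9=0, n10=1 → 1; observed 0. Eliminates n7 stuck-at-0.
Only n4 stuck-at-1 is consistent with every test.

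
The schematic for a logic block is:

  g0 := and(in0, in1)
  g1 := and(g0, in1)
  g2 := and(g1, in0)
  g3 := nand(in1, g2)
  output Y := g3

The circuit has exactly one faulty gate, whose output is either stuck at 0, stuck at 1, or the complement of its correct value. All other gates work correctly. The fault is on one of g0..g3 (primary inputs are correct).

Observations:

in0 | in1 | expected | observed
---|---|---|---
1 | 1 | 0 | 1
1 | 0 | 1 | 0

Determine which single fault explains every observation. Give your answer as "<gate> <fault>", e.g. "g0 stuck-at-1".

g3 inverted output

Fault-free values for test 1 (in0=1, in1=1): g0=1, g1=1, g2=1, g3=0, giving Y=0. Observed 1.
Test 1: faults giving observed 1 are {g0 stuck-at-0, g0 inverted output, g1 stuck-at-0, g1 inverted output, g2 stuck-at-0, g2 inverted output, g3 stuck-at-1, g3 inverted output}.
Test 2 (in0=1, in1=0): fault-free g0=0, g1=0, g2=0, g3=1 → 1; observed 0. Eliminates g0 stuck-at-0, g0 inverted output, g1 stuck-at-0, g1 inverted output, g2 stuck-at-0, g2 inverted output, g3 stuck-at-1.
Only g3 inverted output is consistent with every test.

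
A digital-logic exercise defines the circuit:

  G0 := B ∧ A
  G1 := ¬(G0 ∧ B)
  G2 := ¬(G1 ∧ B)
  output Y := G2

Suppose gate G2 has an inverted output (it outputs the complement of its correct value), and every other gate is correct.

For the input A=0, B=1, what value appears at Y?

1

Propagate with G2 forced: G0=0, G1=1, G2=1 [inverted output].
So Y = 1. (Without the fault it would be 0.)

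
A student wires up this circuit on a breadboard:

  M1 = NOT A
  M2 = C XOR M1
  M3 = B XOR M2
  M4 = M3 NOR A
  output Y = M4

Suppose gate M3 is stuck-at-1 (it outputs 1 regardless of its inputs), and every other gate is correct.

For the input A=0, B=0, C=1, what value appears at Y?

Propagate with M3 forced: M1=1, M2=0, M3=1 [stuck-at-1], M4=0.
So Y = 0. (Without the fault it would be 1.)

0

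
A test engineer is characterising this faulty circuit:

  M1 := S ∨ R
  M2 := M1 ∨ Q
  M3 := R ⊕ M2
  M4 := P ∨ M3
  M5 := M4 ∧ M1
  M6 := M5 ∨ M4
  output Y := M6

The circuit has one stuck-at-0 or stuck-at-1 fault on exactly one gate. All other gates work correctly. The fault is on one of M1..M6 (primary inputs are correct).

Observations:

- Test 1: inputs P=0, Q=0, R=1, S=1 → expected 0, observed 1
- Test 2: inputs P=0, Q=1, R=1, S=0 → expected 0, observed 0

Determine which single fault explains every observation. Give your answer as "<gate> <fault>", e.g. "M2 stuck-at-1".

M1 stuck-at-0

Fault-free values for test 1 (P=0, Q=0, R=1, S=1): M1=1, M2=1, M3=0, M4=0, M5=0, M6=0, giving Y=0. Observed 1.
Test 1: faults giving observed 1 are {M1 stuck-at-0, M2 stuck-at-0, M3 stuck-at-1, M4 stuck-at-1, M5 stuck-at-1, M6 stuck-at-1}.
Test 2 (P=0, Q=1, R=1, S=0): fault-free M1=1, M2=1, M3=0, M4=0, M5=0, M6=0 → 0; observed 0. Eliminates M2 stuck-at-0, M3 stuck-at-1, M4 stuck-at-1, M5 stuck-at-1, M6 stuck-at-1.
Only M1 stuck-at-0 is consistent with every test.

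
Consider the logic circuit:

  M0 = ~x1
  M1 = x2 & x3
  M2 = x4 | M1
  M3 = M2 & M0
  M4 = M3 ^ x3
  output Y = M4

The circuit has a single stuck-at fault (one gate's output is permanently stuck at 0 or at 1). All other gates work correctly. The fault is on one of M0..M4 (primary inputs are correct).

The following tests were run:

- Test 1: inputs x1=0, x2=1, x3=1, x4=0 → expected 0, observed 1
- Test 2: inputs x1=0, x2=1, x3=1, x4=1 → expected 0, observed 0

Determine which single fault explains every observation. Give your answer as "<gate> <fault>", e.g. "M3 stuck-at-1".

M1 stuck-at-0

Fault-free values for test 1 (x1=0, x2=1, x3=1, x4=0): M0=1, M1=1, M2=1, M3=1, M4=0, giving Y=0. Observed 1.
Test 1: faults giving observed 1 are {M0 stuck-at-0, M1 stuck-at-0, M2 stuck-at-0, M3 stuck-at-0, M4 stuck-at-1}.
Test 2 (x1=0, x2=1, x3=1, x4=1): fault-free M0=1, M1=1, M2=1, M3=1, M4=0 → 0; observed 0. Eliminates M0 stuck-at-0, M2 stuck-at-0, M3 stuck-at-0, M4 stuck-at-1.
Only M1 stuck-at-0 is consistent with every test.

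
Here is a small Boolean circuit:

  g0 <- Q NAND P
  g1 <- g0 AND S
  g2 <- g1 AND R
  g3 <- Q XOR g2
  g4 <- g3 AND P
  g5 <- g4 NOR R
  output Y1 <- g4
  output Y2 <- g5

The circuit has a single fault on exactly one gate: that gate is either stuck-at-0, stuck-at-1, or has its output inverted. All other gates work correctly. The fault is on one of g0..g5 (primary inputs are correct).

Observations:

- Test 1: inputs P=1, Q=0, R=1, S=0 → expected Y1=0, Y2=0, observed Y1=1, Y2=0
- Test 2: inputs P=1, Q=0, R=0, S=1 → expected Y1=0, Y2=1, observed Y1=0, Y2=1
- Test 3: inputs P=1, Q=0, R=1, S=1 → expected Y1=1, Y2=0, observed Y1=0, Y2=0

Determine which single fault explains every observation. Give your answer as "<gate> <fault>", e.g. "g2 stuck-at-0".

g1 inverted output

Fault-free values for test 1 (P=1, Q=0, R=1, S=0): g0=1, g1=0, g2=0, g3=0, g4=0, g5=0, giving Y1=0, Y2=0. Observed Y1=1, Y2=0.
Test 1: faults giving observed Y1=1, Y2=0 are {g1 stuck-at-1, g1 inverted output, g2 stuck-at-1, g2 inverted output, g3 stuck-at-1, g3 inverted output, g4 stuck-at-1, g4 inverted output}.
Test 2 (P=1, Q=0, R=0, S=1): fault-free g0=1, g1=1, g2=0, g3=0, g4=0, g5=1 → Y1=0, Y2=1; observed Y1=0, Y2=1. Eliminates g2 stuck-at-1, g2 inverted output, g3 stuck-at-1, g3 inverted output, g4 stuck-at-1, g4 inverted output.
Test 3 (P=1, Q=0, R=1, S=1): fault-free g0=1, g1=1, g2=1, g3=1, g4=1, g5=0 → Y1=1, Y2=0; observed Y1=0, Y2=0. Eliminates g1 stuck-at-1.
Only g1 inverted output is consistent with every test.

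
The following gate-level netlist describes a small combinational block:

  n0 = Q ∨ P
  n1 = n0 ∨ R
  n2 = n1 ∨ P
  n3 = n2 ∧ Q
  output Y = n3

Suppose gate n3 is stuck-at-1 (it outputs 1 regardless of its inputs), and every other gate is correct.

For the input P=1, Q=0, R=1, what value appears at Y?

Propagate with n3 forced: n0=1, n1=1, n2=1, n3=1 [stuck-at-1].
So Y = 1. (Without the fault it would be 0.)

1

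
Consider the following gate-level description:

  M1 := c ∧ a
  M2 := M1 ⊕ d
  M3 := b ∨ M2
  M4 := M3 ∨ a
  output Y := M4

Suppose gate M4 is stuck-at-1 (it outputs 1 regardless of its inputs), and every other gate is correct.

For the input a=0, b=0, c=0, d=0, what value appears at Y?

Propagate with M4 forced: M1=0, M2=0, M3=0, M4=1 [stuck-at-1].
So Y = 1. (Without the fault it would be 0.)

1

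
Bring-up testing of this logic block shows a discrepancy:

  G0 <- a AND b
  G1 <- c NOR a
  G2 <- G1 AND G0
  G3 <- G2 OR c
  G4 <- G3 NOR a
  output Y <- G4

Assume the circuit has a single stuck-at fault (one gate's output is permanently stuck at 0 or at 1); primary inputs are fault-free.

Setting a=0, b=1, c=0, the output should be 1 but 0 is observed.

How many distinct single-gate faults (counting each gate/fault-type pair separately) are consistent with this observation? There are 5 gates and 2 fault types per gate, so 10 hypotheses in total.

4

Fault-free: G0=0, G1=1, G2=0, G3=0, G4=1 → 1. Observed 0.
  G0 stuck-at-0: output 1 ✗
  G0 stuck-at-1: output 0 ✓
  G1 stuck-at-0: output 1 ✗
  G1 stuck-at-1: output 1 ✗
  G2 stuck-at-0: output 1 ✗
  G2 stuck-at-1: output 0 ✓
  G3 stuck-at-0: output 1 ✗
  G3 stuck-at-1: output 0 ✓
  G4 stuck-at-0: output 0 ✓
  G4 stuck-at-1: output 1 ✗
Consistent faults: {G0 stuck-at-1, G2 stuck-at-1, G3 stuck-at-1, G4 stuck-at-0} — 4 in all.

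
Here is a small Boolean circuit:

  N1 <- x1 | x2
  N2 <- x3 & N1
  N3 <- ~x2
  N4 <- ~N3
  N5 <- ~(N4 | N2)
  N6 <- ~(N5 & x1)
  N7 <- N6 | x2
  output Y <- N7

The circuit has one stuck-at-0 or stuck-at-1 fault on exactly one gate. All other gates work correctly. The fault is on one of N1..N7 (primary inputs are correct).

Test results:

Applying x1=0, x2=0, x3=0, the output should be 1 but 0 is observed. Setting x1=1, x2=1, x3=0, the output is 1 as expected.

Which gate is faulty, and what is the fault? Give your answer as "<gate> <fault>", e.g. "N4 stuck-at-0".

N6 stuck-at-0

Fault-free values for test 1 (x1=0, x2=0, x3=0): N1=0, N2=0, N3=1, N4=0, N5=1, N6=1, N7=1, giving Y=1. Observed 0.
Test 1: faults giving observed 0 are {N6 stuck-at-0, N7 stuck-at-0}.
Test 2 (x1=1, x2=1, x3=0): fault-free N1=1, N2=0, N3=0, N4=1, N5=0, N6=1, N7=1 → 1; observed 1. Eliminates N7 stuck-at-0.
Only N6 stuck-at-0 is consistent with every test.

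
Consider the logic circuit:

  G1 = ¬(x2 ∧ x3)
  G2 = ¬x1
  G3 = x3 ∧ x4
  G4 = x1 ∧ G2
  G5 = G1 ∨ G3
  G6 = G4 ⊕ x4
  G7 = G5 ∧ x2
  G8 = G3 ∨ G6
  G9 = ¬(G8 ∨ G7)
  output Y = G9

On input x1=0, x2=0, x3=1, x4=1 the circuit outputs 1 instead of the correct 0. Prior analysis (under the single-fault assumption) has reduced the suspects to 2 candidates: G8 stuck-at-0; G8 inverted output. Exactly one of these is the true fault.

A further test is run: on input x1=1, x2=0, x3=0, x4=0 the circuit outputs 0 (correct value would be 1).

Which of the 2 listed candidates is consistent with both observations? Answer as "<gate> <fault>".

G8 inverted output

Evaluate each candidate on input x1=1, x2=0, x3=0, x4=0:
  G8 stuck-at-0: G1=1, G2=0, G3=0, G4=0, G5=1, G6=0, G7=0, G8=0 [stuck-at-0], G9=1 → 1 — eliminated
  G8 inverted output: G1=1, G2=0, G3=0, G4=0, G5=1, G6=0, G7=0, G8=1 [inverted output], G9=0 → 0 — matches
Only G8 inverted output reproduces the observed 0.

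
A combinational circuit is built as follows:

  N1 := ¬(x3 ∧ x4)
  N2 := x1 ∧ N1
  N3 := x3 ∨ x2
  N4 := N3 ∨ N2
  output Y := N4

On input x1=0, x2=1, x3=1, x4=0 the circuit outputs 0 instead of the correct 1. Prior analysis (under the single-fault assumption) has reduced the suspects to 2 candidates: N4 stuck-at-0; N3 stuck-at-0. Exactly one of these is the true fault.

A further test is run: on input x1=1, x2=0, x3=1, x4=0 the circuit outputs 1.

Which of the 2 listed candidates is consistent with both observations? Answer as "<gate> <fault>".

Evaluate each candidate on input x1=1, x2=0, x3=1, x4=0:
  N4 stuck-at-0: N1=1, N2=1, N3=1, N4=0 [stuck-at-0] → 0 — eliminated
  N3 stuck-at-0: N1=1, N2=1, N3=0 [stuck-at-0], N4=1 → 1 — matches
Only N3 stuck-at-0 reproduces the observed 1.

N3 stuck-at-0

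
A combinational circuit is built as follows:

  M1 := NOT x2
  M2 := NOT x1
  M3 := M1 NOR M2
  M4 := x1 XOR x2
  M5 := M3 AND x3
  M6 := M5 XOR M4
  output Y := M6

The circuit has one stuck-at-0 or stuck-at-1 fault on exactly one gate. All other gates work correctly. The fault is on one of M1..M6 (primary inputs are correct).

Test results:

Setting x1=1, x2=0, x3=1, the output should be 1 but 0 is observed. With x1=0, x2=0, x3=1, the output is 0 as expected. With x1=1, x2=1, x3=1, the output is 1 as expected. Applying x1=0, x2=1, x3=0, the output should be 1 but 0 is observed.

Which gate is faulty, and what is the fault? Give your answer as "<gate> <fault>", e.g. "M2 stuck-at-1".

M4 stuck-at-0

Fault-free values for test 1 (x1=1, x2=0, x3=1): M1=1, M2=0, M3=0, M4=1, M5=0, M6=1, giving Y=1. Observed 0.
Test 1: faults giving observed 0 are {M1 stuck-at-0, M3 stuck-at-1, M4 stuck-at-0, M5 stuck-at-1, M6 stuck-at-0}.
Test 2 (x1=0, x2=0, x3=1): fault-free M1=1, M2=1, M3=0, M4=0, M5=0, M6=0 → 0; observed 0. Eliminates M3 stuck-at-1, M5 stuck-at-1.
Test 3 (x1=1, x2=1, x3=1): fault-free M1=0, M2=0, M3=1, M4=0, M5=1, M6=1 → 1; observed 1. Eliminates M6 stuck-at-0.
Test 4 (x1=0, x2=1, x3=0): fault-free M1=0, M2=1, M3=0, M4=1, M5=0, M6=1 → 1; observed 0. Eliminates M1 stuck-at-0.
Only M4 stuck-at-0 is consistent with every test.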